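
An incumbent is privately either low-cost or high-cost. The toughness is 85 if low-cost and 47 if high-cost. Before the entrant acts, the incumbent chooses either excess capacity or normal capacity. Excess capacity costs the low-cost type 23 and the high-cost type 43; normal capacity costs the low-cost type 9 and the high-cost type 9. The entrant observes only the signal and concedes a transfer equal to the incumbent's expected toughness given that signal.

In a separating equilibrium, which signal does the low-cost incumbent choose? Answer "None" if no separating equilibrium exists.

Try low-cost → excess capacity, high-cost → normal capacity:
  If types separate, excess capacity earns payment 85 and normal capacity earns 47.
  Low-cost: excess capacity gives 85 − 23 = 62; normal capacity gives 47 − 9 = 38. No deviation. ✓
  High-cost: normal capacity gives 47 − 9 = 38; excess capacity gives 85 − 43 = 42. Would deviate. ✗
Try low-cost → normal capacity, high-cost → excess capacity:
  If types separate, normal capacity earns payment 85 and excess capacity earns 47.
  Low-cost: normal capacity gives 85 − 9 = 76; excess capacity gives 47 − 23 = 24. No deviation. ✓
  High-cost: excess capacity gives 47 − 43 = 4; normal capacity gives 85 − 9 = 76. Would deviate. ✗
Neither assignment is incentive-compatible.

None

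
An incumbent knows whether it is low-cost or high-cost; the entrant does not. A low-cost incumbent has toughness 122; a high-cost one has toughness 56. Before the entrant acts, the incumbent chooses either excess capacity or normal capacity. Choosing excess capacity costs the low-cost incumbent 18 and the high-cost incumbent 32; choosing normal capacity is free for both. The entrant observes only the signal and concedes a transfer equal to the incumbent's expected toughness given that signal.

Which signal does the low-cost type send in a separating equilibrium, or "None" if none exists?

Try low-cost → excess capacity, high-cost → normal capacity:
  If types separate, excess capacity earns payment 122 and normal capacity earns 56.
  Low-cost: excess capacity gives 122 − 18 = 104; normal capacity gives 56 − 0 = 56. No deviation. ✓
  High-cost: normal capacity gives 56 − 0 = 56; excess capacity gives 122 − 32 = 90. Would deviate. ✗
Try low-cost → normal capacity, high-cost → excess capacity:
  If types separate, normal capacity earns payment 122 and excess capacity earns 56.
  Low-cost: normal capacity gives 122 − 0 = 122; excess capacity gives 56 − 18 = 38. No deviation. ✓
  High-cost: excess capacity gives 56 − 32 = 24; normal capacity gives 122 − 0 = 122. Would deviate. ✗
Neither assignment is incentive-compatible.

None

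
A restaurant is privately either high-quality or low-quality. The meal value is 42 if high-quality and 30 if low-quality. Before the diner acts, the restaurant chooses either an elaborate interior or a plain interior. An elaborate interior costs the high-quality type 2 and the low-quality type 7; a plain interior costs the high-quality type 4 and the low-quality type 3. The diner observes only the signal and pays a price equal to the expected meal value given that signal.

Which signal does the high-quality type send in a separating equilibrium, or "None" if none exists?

None

Try high-quality → elaborate interior, low-quality → plain interior:
  Under separation the diner infers type exactly: elaborate interior → high-quality (pays 42), plain interior → low-quality (pays 30).
  High-quality: elaborate interior gives 42 − 2 = 40; plain interior gives 30 − 4 = 26. No deviation. ✓
  Low-quality: plain interior gives 30 − 3 = 27; elaborate interior gives 42 − 7 = 35. Would deviate. ✗
Try high-quality → plain interior, low-quality → elaborate interior:
  Under separation the diner infers type exactly: plain interior → high-quality (pays 42), elaborate interior → low-quality (pays 30).
  High-quality: plain interior gives 42 − 4 = 38; elaborate interior gives 30 − 2 = 28. No deviation. ✓
  Low-quality: elaborate interior gives 30 − 7 = 23; plain interior gives 42 − 3 = 39. Would deviate. ✗
Neither assignment is incentive-compatible.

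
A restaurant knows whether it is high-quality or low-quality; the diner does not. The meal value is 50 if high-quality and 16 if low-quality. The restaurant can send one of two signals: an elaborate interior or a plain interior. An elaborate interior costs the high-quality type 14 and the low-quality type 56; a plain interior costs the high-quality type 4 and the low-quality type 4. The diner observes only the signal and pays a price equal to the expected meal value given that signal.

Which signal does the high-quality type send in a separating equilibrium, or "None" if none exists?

Try high-quality → elaborate interior, low-quality → plain interior:
  If types separate, elaborate interior earns payment 50 and plain interior earns 16.
  High-quality: elaborate interior gives 50 − 14 = 36; plain interior gives 16 − 4 = 12. No deviation. ✓
  Low-quality: plain interior gives 16 − 4 = 12; elaborate interior gives 50 − 56 = -6. No deviation. ✓
Both hold — the high-quality type sends elaborate interior.

elaborate interior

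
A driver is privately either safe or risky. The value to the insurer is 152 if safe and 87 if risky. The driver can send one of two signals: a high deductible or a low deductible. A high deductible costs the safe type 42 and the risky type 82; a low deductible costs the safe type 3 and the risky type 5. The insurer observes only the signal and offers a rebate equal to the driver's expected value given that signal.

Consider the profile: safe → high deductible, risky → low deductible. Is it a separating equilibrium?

If types separate, high deductible earns payment 152 and low deductible earns 87.
Safe: high deductible gives 152 − 42 = 110; low deductible gives 87 − 3 = 84. No deviation. ✓
Risky: low deductible gives 87 − 5 = 82; high deductible gives 152 − 82 = 70. No deviation. ✓
Neither type gains from mimicking the other.

Yes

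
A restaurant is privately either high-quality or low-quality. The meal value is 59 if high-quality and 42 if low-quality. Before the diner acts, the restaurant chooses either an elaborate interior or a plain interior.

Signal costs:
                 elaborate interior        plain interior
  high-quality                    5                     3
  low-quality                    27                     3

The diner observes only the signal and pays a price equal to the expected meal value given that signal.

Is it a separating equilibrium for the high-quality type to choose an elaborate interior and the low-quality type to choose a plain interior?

Yes

Under separation the diner infers type exactly: elaborate interior → high-quality (pays 59), plain interior → low-quality (pays 42).
High-quality: elaborate interior gives 59 − 5 = 54; plain interior gives 42 − 3 = 39. No deviation. ✓
Low-quality: plain interior gives 42 − 3 = 39; elaborate interior gives 59 − 27 = 32. No deviation. ✓
Both incentive constraints hold.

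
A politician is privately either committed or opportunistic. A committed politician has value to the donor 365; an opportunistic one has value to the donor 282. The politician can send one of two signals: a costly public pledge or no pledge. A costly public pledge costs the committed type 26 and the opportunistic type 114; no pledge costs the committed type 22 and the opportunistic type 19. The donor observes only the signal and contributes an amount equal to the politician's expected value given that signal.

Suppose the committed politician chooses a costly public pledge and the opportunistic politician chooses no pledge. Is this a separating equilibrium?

If types separate, pledge earns payment 365 and no pledge earns 282.
Committed: pledge gives 365 − 26 = 339; no pledge gives 282 − 22 = 260. No deviation. ✓
Opportunistic: no pledge gives 282 − 19 = 263; pledge gives 365 − 114 = 251. No deviation. ✓
Neither type gains from mimicking the other.

Yes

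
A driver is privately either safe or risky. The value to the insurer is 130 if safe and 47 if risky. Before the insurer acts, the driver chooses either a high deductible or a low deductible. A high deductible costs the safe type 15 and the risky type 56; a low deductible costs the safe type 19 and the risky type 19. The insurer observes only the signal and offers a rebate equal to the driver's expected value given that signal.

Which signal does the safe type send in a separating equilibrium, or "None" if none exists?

None

Try safe → high deductible, risky → low deductible:
  Under separation the insurer infers type exactly: high deductible → safe (pays 130), low deductible → risky (pays 47).
  Safe: high deductible gives 130 − 15 = 115; low deductible gives 47 − 19 = 28. No deviation. ✓
  Risky: low deductible gives 47 − 19 = 28; high deductible gives 130 − 56 = 74. Would deviate. ✗
Try safe → low deductible, risky → high deductible:
  Under separation the insurer infers type exactly: low deductible → safe (pays 130), high deductible → risky (pays 47).
  Safe: low deductible gives 130 − 19 = 111; high deductible gives 47 − 15 = 32. No deviation. ✓
  Risky: high deductible gives 47 − 56 = -9; low deductible gives 130 − 19 = 111. Would deviate. ✗
Neither assignment is incentive-compatible.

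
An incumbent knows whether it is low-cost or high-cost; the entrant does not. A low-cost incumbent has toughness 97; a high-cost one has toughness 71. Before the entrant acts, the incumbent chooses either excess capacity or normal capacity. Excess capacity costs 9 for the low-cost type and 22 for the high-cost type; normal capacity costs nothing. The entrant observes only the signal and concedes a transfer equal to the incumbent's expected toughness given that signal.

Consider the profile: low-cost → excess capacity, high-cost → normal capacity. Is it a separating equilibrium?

Under separation the entrant infers type exactly: excess capacity → low-cost (pays 97), normal capacity → high-cost (pays 71).
Low-cost: excess capacity gives 97 − 9 = 88; normal capacity gives 71 − 0 = 71. No deviation. ✓
High-cost: normal capacity gives 71 − 0 = 71; excess capacity gives 97 − 22 = 75. Would deviate. ✗

No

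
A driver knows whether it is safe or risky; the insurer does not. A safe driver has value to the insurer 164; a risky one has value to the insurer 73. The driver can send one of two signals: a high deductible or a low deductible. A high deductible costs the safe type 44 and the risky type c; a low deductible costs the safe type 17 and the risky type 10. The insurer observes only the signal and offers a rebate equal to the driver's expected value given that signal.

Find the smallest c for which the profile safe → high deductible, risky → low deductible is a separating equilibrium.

101

Under separation: high deductible → safe (pays 164); low deductible → risky (pays 73).
Safe: 164 − 44 = 120 ≥ 73 − 17 = 56. Holds regardless of c. ✓
Risky: 73 − 10 ≥ 164 − c, so c ≥ 164 − 63 = 101.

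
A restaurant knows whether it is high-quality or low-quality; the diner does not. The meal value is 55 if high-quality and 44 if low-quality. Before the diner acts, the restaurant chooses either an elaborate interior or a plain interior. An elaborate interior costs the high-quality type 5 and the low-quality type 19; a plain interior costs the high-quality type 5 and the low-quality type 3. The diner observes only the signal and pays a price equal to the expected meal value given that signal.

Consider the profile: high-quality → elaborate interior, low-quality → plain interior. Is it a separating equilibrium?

Yes

If types separate, elaborate interior earns payment 55 and plain interior earns 44.
High-quality: elaborate interior gives 55 − 5 = 50; plain interior gives 44 − 5 = 39. No deviation. ✓
Low-quality: plain interior gives 44 − 3 = 41; elaborate interior gives 55 − 19 = 36. No deviation. ✓
Both incentive constraints hold.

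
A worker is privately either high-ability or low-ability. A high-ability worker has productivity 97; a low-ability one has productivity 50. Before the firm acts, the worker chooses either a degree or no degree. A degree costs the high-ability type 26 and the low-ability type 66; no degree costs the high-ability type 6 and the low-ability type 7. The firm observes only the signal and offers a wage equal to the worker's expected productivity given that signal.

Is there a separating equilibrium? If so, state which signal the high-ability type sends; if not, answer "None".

Try high-ability → degree, low-ability → no degree:
  Under separation the firm infers type exactly: degree → high-ability (pays 97), no degree → low-ability (pays 50).
  High-ability: degree gives 97 − 26 = 71; no degree gives 50 − 6 = 44. No deviation. ✓
  Low-ability: no degree gives 50 − 7 = 43; degree gives 97 − 66 = 31. No deviation. ✓
Both hold — the high-ability type sends degree.

degree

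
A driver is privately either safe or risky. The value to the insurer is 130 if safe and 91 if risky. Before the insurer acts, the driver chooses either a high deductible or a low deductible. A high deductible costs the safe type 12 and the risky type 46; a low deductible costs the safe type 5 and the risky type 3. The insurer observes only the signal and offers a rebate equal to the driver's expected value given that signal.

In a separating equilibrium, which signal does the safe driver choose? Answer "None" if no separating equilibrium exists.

Try safe → high deductible, risky → low deductible:
  Under separation the insurer infers type exactly: high deductible → safe (pays 130), low deductible → risky (pays 91).
  Safe: high deductible gives 130 − 12 = 118; low deductible gives 91 − 5 = 86. No deviation. ✓
  Risky: low deductible gives 91 − 3 = 88; high deductible gives 130 − 46 = 84. No deviation. ✓
Both hold — the safe type sends high deductible.

high deductible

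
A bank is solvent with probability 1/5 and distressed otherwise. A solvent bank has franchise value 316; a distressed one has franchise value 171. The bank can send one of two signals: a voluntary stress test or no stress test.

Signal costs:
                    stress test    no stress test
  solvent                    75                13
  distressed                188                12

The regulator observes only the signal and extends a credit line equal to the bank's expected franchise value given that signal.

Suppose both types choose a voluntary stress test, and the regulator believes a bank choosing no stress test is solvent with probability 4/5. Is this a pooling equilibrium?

On the equilibrium path (stress test) the regulator holds the prior 1/5 and pays 1/5·316 + 4/5·171 = 200. Off-path (no stress test) belief 4/5 gives 4/5·316 + 1/5·171 = 287.
Solvent: stress test gives 200 − 75 = 125; no stress test gives 287 − 13 = 274. Deviates. ✗
Distressed: stress test gives 200 − 188 = 12; no stress test gives 287 − 12 = 275. Deviates. ✗

No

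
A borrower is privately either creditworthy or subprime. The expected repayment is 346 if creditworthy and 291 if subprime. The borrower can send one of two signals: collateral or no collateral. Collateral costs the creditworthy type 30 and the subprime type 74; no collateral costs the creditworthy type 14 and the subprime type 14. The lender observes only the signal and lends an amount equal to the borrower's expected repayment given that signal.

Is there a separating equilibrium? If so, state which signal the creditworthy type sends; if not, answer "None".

Try creditworthy → collateral, subprime → no collateral:
  If types separate, collateral earns payment 346 and no collateral earns 291.
  Creditworthy: collateral gives 346 − 30 = 316; no collateral gives 291 − 14 = 277. No deviation. ✓
  Subprime: no collateral gives 291 − 14 = 277; collateral gives 346 − 74 = 272. No deviation. ✓
Both hold — the creditworthy type sends collateral.

collateral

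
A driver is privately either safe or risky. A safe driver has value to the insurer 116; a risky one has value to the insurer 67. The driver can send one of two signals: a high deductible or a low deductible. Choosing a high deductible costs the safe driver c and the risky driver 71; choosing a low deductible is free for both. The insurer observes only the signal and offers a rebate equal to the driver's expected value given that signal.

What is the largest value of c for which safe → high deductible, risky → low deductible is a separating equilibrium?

49

Under separation: high deductible → safe (pays 116); low deductible → risky (pays 67).
Risky: 67 − 0 = 67 ≥ 116 − 71 = 45. Holds regardless of c. ✓
Safe: 116 − c ≥ 67 − 0, so c ≤ 116 − 67 = 49.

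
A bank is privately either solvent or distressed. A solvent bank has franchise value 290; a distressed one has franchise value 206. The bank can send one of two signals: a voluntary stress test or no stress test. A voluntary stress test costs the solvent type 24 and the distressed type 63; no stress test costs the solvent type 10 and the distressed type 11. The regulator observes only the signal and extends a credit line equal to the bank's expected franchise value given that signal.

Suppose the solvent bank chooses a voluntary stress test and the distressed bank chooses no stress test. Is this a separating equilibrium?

If types separate, stress test earns payment 290 and no stress test earns 206.
Solvent: stress test gives 290 − 24 = 266; no stress test gives 206 − 10 = 196. No deviation. ✓
Distressed: no stress test gives 206 − 11 = 195; stress test gives 290 − 63 = 227. Would deviate. ✗

No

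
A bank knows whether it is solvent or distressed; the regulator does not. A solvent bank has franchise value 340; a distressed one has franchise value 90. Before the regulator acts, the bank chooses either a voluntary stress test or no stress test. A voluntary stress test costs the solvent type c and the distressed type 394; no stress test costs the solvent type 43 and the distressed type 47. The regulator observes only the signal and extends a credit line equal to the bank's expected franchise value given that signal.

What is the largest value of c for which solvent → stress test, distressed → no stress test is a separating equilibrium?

293

Under separation: stress test → solvent (pays 340); no stress test → distressed (pays 90).
Distressed: 90 − 47 = 43 ≥ 340 − 394 = -54. Holds regardless of c. ✓
Solvent: 340 − c ≥ 90 − 43, so c ≤ 340 − 47 = 293.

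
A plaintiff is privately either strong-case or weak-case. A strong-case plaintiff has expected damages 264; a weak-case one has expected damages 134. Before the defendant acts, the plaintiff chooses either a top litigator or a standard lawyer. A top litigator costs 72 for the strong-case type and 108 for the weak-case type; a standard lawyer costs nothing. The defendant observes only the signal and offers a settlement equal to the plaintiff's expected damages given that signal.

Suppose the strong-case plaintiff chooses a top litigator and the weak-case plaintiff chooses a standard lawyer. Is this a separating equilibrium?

No

If types separate, top litigator earns payment 264 and standard lawyer earns 134.
Strong-case: top litigator gives 264 − 72 = 192; standard lawyer gives 134 − 0 = 134. No deviation. ✓
Weak-case: standard lawyer gives 134 − 0 = 134; top litigator gives 264 − 108 = 156. Would deviate. ✗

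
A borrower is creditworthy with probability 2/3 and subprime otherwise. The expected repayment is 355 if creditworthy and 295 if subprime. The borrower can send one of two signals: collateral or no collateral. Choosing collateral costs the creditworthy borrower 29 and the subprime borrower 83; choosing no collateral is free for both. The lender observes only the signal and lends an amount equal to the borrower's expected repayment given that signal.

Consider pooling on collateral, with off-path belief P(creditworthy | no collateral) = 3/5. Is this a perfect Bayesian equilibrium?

No

On the equilibrium path (collateral) the lender holds the prior 2/3 and pays 2/3·355 + 1/3·295 = 335. Off-path (no collateral) belief 3/5 gives 3/5·355 + 2/5·295 = 331.
Creditworthy: collateral gives 335 − 29 = 306; no collateral gives 331 − 0 = 331. Deviates. ✗
Subprime: collateral gives 335 − 83 = 252; no collateral gives 331 − 0 = 331. Deviates. ✗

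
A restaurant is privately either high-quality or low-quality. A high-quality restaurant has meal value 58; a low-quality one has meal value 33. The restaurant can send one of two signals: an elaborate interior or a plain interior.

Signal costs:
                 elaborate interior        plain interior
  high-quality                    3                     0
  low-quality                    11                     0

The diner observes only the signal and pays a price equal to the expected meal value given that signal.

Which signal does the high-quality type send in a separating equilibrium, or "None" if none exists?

Try high-quality → elaborate interior, low-quality → plain interior:
  Under separation the diner infers type exactly: elaborate interior → high-quality (pays 58), plain interior → low-quality (pays 33).
  High-quality: elaborate interior gives 58 − 3 = 55; plain interior gives 33 − 0 = 33. No deviation. ✓
  Low-quality: plain interior gives 33 − 0 = 33; elaborate interior gives 58 − 11 = 47. Would deviate. ✗
Try high-quality → plain interior, low-quality → elaborate interior:
  Under separation the diner infers type exactly: plain interior → high-quality (pays 58), elaborate interior → low-quality (pays 33).
  High-quality: plain interior gives 58 − 0 = 58; elaborate interior gives 33 − 3 = 30. No deviation. ✓
  Low-quality: elaborate interior gives 33 − 11 = 22; plain interior gives 58 − 0 = 58. Would deviate. ✗
Neither assignment is incentive-compatible.

None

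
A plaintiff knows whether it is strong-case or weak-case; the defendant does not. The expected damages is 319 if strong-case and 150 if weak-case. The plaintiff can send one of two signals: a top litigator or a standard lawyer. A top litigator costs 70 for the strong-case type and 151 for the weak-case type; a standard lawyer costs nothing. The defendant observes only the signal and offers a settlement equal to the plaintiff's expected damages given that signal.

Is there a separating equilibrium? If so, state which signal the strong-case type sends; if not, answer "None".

Try strong-case → top litigator, weak-case → standard lawyer:
  If types separate, top litigator earns payment 319 and standard lawyer earns 150.
  Strong-case: top litigator gives 319 − 70 = 249; standard lawyer gives 150 − 0 = 150. No deviation. ✓
  Weak-case: standard lawyer gives 150 − 0 = 150; top litigator gives 319 − 151 = 168. Would deviate. ✗
Try strong-case → standard lawyer, weak-case → top litigator:
  If types separate, standard lawyer earns payment 319 and top litigator earns 150.
  Strong-case: standard lawyer gives 319 − 0 = 319; top litigator gives 150 − 70 = 80. No deviation. ✓
  Weak-case: top litigator gives 150 − 151 = -1; standard lawyer gives 319 − 0 = 319. Would deviate. ✗
Neither assignment is incentive-compatible.

None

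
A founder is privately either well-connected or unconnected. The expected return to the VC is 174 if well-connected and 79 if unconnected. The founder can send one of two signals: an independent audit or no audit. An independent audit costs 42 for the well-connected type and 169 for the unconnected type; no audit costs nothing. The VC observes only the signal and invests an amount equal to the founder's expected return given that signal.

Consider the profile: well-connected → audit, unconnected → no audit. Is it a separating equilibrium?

If types separate, audit earns payment 174 and no audit earns 79.
Well-connected: audit gives 174 − 42 = 132; no audit gives 79 − 0 = 79. No deviation. ✓
Unconnected: no audit gives 79 − 0 = 79; audit gives 174 − 169 = 5. No deviation. ✓
Neither type gains from mimicking the other.

Yes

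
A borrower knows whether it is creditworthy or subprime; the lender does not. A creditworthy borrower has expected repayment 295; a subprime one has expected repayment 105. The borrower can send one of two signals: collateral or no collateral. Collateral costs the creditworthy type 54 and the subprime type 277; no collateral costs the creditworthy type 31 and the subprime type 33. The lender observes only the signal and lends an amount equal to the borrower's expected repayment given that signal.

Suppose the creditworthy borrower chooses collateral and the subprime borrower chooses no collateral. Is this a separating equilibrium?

Yes

If types separate, collateral earns payment 295 and no collateral earns 105.
Creditworthy: collateral gives 295 − 54 = 241; no collateral gives 105 − 31 = 74. No deviation. ✓
Subprime: no collateral gives 105 − 33 = 72; collateral gives 295 − 277 = 18. No deviation. ✓
Neither type gains from mimicking the other.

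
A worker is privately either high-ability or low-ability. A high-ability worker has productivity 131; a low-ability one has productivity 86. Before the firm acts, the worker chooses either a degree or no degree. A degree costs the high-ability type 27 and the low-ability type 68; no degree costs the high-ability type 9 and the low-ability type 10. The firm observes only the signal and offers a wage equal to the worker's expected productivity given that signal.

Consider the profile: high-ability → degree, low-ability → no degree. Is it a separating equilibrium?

If types separate, degree earns payment 131 and no degree earns 86.
High-ability: degree gives 131 − 27 = 104; no degree gives 86 − 9 = 77. No deviation. ✓
Low-ability: no degree gives 86 − 10 = 76; degree gives 131 − 68 = 63. No deviation. ✓
Neither type gains from mimicking the other.

Yes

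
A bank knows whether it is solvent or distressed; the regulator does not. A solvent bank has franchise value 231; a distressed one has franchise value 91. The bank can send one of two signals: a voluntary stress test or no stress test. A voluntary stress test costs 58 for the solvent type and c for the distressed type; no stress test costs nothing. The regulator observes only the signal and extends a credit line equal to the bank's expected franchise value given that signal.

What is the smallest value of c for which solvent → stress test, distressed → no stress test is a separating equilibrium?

Under separation: stress test → solvent (pays 231); no stress test → distressed (pays 91).
Solvent: 231 − 58 = 173 ≥ 91 − 0 = 91. Holds regardless of c. ✓
Distressed: 91 − 0 ≥ 231 − c, so c ≥ 231 − 91 = 140.

140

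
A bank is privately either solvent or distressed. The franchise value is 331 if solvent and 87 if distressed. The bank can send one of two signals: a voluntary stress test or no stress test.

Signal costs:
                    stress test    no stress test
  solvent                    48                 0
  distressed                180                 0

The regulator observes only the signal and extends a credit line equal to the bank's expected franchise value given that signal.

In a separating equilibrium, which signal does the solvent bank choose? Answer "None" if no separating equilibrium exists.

None

Try solvent → stress test, distressed → no stress test:
  If types separate, stress test earns payment 331 and no stress test earns 87.
  Solvent: stress test gives 331 − 48 = 283; no stress test gives 87 − 0 = 87. No deviation. ✓
  Distressed: no stress test gives 87 − 0 = 87; stress test gives 331 − 180 = 151. Would deviate. ✗
Try solvent → no stress test, distressed → stress test:
  If types separate, no stress test earns payment 331 and stress test earns 87.
  Solvent: no stress test gives 331 − 0 = 331; stress test gives 87 − 48 = 39. No deviation. ✓
  Distressed: stress test gives 87 − 180 = -93; no stress test gives 331 − 0 = 331. Would deviate. ✗
Neither assignment is incentive-compatible.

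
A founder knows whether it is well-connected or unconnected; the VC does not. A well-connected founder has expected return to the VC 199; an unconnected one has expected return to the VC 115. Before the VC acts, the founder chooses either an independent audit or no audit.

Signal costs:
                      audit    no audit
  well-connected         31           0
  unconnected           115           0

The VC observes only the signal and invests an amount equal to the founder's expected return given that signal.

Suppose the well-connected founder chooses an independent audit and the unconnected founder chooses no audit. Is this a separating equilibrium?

If types separate, audit earns payment 199 and no audit earns 115.
Well-connected: audit gives 199 − 31 = 168; no audit gives 115 − 0 = 115. No deviation. ✓
Unconnected: no audit gives 115 − 0 = 115; audit gives 199 − 115 = 84. No deviation. ✓
Both incentive constraints hold.

Yes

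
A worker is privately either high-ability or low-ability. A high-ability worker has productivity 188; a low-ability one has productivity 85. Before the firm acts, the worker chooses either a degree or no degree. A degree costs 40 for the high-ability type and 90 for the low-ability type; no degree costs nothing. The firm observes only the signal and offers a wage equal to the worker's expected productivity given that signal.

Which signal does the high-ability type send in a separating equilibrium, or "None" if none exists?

Try high-ability → degree, low-ability → no degree:
  Under separation the firm infers type exactly: degree → high-ability (pays 188), no degree → low-ability (pays 85).
  High-ability: degree gives 188 − 40 = 148; no degree gives 85 − 0 = 85. No deviation. ✓
  Low-ability: no degree gives 85 − 0 = 85; degree gives 188 − 90 = 98. Would deviate. ✗
Try high-ability → no degree, low-ability → degree:
  Under separation the firm infers type exactly: no degree → high-ability (pays 188), degree → low-ability (pays 85).
  High-ability: no degree gives 188 − 0 = 188; degree gives 85 − 40 = 45. No deviation. ✓
  Low-ability: degree gives 85 − 90 = -5; no degree gives 188 − 0 = 188. Would deviate. ✗
Neither assignment is incentive-compatible.

None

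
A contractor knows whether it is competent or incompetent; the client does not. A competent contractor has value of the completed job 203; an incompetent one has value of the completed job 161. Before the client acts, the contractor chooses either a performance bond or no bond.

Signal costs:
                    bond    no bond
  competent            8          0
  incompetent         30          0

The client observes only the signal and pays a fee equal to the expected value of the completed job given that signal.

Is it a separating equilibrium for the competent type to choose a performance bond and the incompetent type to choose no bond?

No

Under separation the client infers type exactly: bond → competent (pays 203), no bond → incompetent (pays 161).
Competent: bond gives 203 − 8 = 195; no bond gives 161 − 0 = 161. No deviation. ✓
Incompetent: no bond gives 161 − 0 = 161; bond gives 203 − 30 = 173. Would deviate. ✗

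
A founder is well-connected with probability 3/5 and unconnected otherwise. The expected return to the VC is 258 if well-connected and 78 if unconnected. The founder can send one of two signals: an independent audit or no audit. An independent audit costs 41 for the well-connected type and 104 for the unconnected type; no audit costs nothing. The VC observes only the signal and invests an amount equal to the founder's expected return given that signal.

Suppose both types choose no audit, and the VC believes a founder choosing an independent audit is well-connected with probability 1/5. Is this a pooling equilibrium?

At the pooled signal (no audit) the VC holds the prior 3/5 and pays 3/5·258 + 2/5·78 = 186. Off-path (audit) belief 1/5 gives 1/5·258 + 4/5·78 = 114.
Well-connected: no audit gives 186 − 0 = 186; audit gives 114 − 41 = 73. Stays. ✓
Unconnected: no audit gives 186 − 0 = 186; audit gives 114 − 104 = 10. Stays. ✓

Yes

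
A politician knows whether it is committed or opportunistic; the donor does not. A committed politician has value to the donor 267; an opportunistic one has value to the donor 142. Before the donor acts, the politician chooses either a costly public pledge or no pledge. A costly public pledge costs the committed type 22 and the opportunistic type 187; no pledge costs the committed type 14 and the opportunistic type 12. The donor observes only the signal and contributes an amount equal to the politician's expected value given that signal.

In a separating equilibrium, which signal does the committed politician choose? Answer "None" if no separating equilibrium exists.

pledge

Try committed → pledge, opportunistic → no pledge:
  Under separation the donor infers type exactly: pledge → committed (pays 267), no pledge → opportunistic (pays 142).
  Committed: pledge gives 267 − 22 = 245; no pledge gives 142 − 14 = 128. No deviation. ✓
  Opportunistic: no pledge gives 142 − 12 = 130; pledge gives 267 − 187 = 80. No deviation. ✓
Both hold — the committed type sends pledge.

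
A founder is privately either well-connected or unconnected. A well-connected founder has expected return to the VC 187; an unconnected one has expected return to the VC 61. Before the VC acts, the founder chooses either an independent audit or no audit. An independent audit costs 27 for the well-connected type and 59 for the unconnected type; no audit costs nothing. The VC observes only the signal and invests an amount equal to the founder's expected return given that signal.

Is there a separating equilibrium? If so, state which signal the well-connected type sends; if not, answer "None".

None

Try well-connected → audit, unconnected → no audit:
  If types separate, audit earns payment 187 and no audit earns 61.
  Well-connected: audit gives 187 − 27 = 160; no audit gives 61 − 0 = 61. No deviation. ✓
  Unconnected: no audit gives 61 − 0 = 61; audit gives 187 − 59 = 128. Would deviate. ✗
Try well-connected → no audit, unconnected → audit:
  If types separate, no audit earns payment 187 and audit earns 61.
  Well-connected: no audit gives 187 − 0 = 187; audit gives 61 − 27 = 34. No deviation. ✓
  Unconnected: audit gives 61 − 59 = 2; no audit gives 187 − 0 = 187. Would deviate. ✗
Neither assignment is incentive-compatible.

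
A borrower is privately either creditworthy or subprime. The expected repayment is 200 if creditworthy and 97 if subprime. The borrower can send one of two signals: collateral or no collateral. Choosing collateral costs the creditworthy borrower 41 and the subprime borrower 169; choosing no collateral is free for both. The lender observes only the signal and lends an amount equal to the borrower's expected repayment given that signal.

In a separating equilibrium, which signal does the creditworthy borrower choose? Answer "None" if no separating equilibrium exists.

collateral

Try creditworthy → collateral, subprime → no collateral:
  If types separate, collateral earns payment 200 and no collateral earns 97.
  Creditworthy: collateral gives 200 − 41 = 159; no collateral gives 97 − 0 = 97. No deviation. ✓
  Subprime: no collateral gives 97 − 0 = 97; collateral gives 200 − 169 = 31. No deviation. ✓
Both hold — the creditworthy type sends collateral.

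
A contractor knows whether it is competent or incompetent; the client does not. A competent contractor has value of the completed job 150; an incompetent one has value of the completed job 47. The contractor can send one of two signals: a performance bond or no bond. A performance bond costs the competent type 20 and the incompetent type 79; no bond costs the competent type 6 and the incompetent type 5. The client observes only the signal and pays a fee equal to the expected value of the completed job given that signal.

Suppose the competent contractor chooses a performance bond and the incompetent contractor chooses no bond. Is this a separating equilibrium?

If types separate, bond earns payment 150 and no bond earns 47.
Competent: bond gives 150 − 20 = 130; no bond gives 47 − 6 = 41. No deviation. ✓
Incompetent: no bond gives 47 − 5 = 42; bond gives 150 − 79 = 71. Would deviate. ✗

No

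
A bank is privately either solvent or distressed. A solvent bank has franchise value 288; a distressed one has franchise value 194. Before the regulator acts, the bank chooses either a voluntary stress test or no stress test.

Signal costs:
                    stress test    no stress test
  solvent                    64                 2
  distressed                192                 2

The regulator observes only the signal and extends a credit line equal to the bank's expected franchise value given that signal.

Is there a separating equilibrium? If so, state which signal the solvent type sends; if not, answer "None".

Try solvent → stress test, distressed → no stress test:
  If types separate, stress test earns payment 288 and no stress test earns 194.
  Solvent: stress test gives 288 − 64 = 224; no stress test gives 194 − 2 = 192. No deviation. ✓
  Distressed: no stress test gives 194 − 2 = 192; stress test gives 288 − 192 = 96. No deviation. ✓
Both hold — the solvent type sends stress test.

stress test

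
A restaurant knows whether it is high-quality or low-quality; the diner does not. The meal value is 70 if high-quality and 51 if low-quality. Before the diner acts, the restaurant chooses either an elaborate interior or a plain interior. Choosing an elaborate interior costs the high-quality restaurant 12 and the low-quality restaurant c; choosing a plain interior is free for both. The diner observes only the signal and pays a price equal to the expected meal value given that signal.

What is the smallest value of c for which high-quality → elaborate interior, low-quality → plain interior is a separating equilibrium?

Under separation: elaborate interior → high-quality (pays 70); plain interior → low-quality (pays 51).
High-quality: 70 − 12 = 58 ≥ 51 − 0 = 51. Holds regardless of c. ✓
Low-quality: 51 − 0 ≥ 70 − c, so c ≥ 70 − 51 = 19.

19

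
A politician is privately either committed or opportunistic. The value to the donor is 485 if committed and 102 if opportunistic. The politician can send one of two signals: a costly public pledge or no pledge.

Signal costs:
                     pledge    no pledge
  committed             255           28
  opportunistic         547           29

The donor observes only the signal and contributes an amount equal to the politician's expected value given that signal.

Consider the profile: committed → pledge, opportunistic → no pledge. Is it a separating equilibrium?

Yes

If types separate, pledge earns payment 485 and no pledge earns 102.
Committed: pledge gives 485 − 255 = 230; no pledge gives 102 − 28 = 74. No deviation. ✓
Opportunistic: no pledge gives 102 − 29 = 73; pledge gives 485 − 547 = -62. No deviation. ✓
Both incentive constraints hold.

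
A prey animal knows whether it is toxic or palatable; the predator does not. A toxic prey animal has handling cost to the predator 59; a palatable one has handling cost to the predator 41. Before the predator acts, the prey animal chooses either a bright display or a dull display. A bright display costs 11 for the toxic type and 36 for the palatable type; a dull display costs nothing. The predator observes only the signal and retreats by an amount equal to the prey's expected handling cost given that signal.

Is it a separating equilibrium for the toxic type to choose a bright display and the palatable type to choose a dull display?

Yes

If types separate, bright display earns payment 59 and dull display earns 41.
Toxic: bright display gives 59 − 11 = 48; dull display gives 41 − 0 = 41. No deviation. ✓
Palatable: dull display gives 41 − 0 = 41; bright display gives 59 − 36 = 23. No deviation. ✓
Both incentive constraints hold.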